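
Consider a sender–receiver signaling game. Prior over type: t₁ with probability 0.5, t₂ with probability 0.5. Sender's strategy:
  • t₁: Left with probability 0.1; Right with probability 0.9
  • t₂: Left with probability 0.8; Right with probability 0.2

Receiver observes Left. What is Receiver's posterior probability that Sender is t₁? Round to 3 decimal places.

0.111

P(Left) = 0.5·0.1 + 0.5·0.8 = 0.45
P(t₁ | Left) = (0.5·0.1) / 0.45 = 0.05 / 0.45 = 0.111111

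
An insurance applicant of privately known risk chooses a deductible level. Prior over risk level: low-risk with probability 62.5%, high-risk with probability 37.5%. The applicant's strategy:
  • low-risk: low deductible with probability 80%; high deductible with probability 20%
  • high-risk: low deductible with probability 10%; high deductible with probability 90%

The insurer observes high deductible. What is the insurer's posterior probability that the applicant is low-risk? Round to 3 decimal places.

0.270

P(high deductible) = 0.625·0.2 + 0.375·0.9 = 0.4625
P(low-risk | high deductible) = (0.625·0.2) / 0.4625 = 0.125 / 0.4625 = 0.27027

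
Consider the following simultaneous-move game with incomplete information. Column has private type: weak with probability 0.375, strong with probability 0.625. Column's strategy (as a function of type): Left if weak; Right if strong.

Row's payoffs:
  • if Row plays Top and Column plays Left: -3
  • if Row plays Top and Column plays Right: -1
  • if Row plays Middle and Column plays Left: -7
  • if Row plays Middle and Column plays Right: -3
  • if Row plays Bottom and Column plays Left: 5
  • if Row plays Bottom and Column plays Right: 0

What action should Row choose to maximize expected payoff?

Compute Row's expected payoff for each action, taking the expectation over Column's type.
E[Top] = 0.375·(-3) + 0.625·(-1) = -1.75
E[Middle] = 0.375·(-7) + 0.625·(-3) = -4.5
E[Bottom] = 0.375·(5) + 0.625·(0) = 1.875
Best response: Bottom (1.875 is the largest).

Bottom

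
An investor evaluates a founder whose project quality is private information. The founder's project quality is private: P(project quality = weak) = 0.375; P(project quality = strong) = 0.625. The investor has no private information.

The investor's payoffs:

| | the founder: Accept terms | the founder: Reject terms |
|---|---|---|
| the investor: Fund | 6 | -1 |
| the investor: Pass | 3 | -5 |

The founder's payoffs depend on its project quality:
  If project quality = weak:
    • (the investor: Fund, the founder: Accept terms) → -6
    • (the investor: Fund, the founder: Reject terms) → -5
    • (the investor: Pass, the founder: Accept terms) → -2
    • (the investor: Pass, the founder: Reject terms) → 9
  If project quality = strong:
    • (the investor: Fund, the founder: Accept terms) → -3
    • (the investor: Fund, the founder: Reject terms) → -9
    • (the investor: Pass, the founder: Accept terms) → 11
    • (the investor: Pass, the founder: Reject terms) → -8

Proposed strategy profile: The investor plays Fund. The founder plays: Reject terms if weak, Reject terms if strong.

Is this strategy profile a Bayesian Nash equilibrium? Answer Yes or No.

No

A profile is a BNE iff every type of every player is best-responding given beliefs about the other side.
The investor plays Fund: E[Fund] = 0.375·(-1) + 0.625·(-1) = -1; E[Pass] = -5. Best-responding. ✓
The founder (project quality weak), facing Fund: Accept terms gives -6, Reject terms gives -5. Proposed Reject terms is best. ✓
The founder (project quality strong), facing Fund: Accept terms gives -3, Reject terms gives -9. Proposed Reject terms is not best — profitable deviation exists. ✗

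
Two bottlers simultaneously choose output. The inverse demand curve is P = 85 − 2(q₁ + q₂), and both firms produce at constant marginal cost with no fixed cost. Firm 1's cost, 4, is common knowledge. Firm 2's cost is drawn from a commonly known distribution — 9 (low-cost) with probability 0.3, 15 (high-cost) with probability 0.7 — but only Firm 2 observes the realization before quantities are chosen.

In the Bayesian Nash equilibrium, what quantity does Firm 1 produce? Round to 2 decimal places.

Type-c best response for Firm 2: q₂(c) = (85 − c)/4 − q₁/2.
Firm 1 maximizes expected profit; its first-order condition is 85 − 4q₁ − 2E[q₂] − 4 = 0.
Substituting E[q₂] and solving: E[c₂] = 13.2, so q₁ = (85 − 2·4 + 13.2)/6 = 15.0333.

15.03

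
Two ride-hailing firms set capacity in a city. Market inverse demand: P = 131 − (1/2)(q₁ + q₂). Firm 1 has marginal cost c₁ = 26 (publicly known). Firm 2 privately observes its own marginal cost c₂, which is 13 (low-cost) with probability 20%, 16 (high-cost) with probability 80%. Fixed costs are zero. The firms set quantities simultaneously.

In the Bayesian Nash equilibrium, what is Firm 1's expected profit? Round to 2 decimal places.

1980.30

Type-c best response for Firm 2: q₂(c) = (131 − c) − q₁/2.
Firm 1 maximizes expected profit; its first-order condition is 131 − q₁ − (1/2)E[q₂] − 26 = 0.
Substituting E[q₂] and solving: E[c₂] = 15.4, so q₁ = (131 − 2·26 + 15.4)/(3/2) = 62.9333.
E[P] = 131 − (1/2)·(q₁ + E[q₂]) = 57.4667; Firm 1's expected profit = (E[P] − 26)·q₁ = (57.4667 − 26)·62.9333 = 1980.3.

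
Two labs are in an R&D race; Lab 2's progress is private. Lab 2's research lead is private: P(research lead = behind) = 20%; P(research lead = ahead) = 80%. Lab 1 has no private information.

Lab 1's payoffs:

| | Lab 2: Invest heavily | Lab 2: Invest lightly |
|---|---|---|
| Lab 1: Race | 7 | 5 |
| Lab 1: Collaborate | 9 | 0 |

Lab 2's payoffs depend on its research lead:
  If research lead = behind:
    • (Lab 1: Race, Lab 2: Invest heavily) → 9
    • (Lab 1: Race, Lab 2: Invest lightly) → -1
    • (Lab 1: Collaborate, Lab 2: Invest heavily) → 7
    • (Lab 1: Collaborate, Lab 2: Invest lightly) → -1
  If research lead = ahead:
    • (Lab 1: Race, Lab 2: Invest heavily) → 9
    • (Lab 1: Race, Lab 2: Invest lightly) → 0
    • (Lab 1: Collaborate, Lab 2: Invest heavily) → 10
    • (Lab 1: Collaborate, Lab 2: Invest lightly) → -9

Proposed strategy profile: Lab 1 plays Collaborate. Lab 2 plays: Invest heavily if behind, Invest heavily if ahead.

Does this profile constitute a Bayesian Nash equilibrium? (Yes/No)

A profile is a BNE iff every type of every player is best-responding given beliefs about the other side.
Lab 1 plays Collaborate: E[Collaborate] = 0.2·(9) + 0.8·(9) = 9; E[Race] = 7. Best-responding. ✓
Lab 2 (research lead behind), facing Collaborate: Invest heavily gives 7, Invest lightly gives -1. Proposed Invest heavily is best. ✓
Lab 2 (research lead ahead), facing Collaborate: Invest heavily gives 10, Invest lightly gives -9. Proposed Invest heavily is best. ✓

Yes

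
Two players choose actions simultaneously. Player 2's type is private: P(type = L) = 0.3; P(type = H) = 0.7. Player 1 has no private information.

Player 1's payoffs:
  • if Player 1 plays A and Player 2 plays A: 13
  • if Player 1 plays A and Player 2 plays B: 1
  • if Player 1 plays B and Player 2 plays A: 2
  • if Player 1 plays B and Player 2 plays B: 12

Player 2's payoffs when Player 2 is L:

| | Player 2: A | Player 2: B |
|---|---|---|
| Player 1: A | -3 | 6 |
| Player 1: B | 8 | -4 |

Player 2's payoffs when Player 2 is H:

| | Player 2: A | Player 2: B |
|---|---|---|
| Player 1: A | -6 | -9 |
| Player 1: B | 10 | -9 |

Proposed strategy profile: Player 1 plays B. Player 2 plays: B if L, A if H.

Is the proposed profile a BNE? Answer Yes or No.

A profile is a BNE iff every type of every player is best-responding given beliefs about the other side.
Player 1 plays B: E[B] = 0.3·(12) + 0.7·(2) = 5; E[A] = 9.4. Not best-responding. ✗
Player 2 (type L), facing B: A gives 8, B gives -4. Proposed B is not best — profitable deviation exists. ✗
Player 2 (type H), facing B: A gives 10, B gives -9. Proposed A is best. ✓

No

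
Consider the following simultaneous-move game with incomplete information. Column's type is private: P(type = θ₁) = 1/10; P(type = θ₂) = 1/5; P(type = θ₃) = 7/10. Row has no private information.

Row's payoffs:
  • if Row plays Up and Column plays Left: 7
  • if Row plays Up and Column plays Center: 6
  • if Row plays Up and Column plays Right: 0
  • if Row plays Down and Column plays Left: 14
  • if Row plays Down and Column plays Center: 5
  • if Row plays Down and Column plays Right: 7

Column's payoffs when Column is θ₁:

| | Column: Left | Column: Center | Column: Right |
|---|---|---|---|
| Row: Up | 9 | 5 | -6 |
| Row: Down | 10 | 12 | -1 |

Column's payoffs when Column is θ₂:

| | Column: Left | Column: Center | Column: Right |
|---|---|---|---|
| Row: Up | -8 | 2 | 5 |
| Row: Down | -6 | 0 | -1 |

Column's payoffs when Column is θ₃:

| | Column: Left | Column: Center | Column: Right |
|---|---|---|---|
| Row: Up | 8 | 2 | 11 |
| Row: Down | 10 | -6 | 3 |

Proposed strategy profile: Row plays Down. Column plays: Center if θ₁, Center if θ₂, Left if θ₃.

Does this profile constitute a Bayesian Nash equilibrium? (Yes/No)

Yes

A profile is a BNE iff every type of every player is best-responding given beliefs about the other side.
Row plays Down: E[Down] = 1/10·(5) + 1/5·(5) + 7/10·(14) = 113/10; E[Up] = 67/10. Best-responding. ✓
Column (type θ₁), facing Down: Left gives 10, Center gives 12, Right gives -1. Proposed Center is best. ✓
Column (type θ₂), facing Down: Left gives -6, Center gives 0, Right gives -1. Proposed Center is best. ✓
Column (type θ₃), facing Down: Left gives 10, Center gives -6, Right gives 3. Proposed Left is best. ✓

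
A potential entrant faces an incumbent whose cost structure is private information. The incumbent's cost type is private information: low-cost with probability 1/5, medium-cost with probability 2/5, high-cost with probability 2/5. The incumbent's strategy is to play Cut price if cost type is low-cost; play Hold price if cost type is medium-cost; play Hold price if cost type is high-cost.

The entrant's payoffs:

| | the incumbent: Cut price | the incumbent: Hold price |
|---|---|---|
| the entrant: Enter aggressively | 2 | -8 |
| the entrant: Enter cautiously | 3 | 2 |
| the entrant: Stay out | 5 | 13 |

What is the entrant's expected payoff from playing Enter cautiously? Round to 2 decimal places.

2.20

E[Enter cautiously] = 1/5·3 + 2/5·2 + 2/5·2 = 3/5 + 4/5 + 4/5 = 11/5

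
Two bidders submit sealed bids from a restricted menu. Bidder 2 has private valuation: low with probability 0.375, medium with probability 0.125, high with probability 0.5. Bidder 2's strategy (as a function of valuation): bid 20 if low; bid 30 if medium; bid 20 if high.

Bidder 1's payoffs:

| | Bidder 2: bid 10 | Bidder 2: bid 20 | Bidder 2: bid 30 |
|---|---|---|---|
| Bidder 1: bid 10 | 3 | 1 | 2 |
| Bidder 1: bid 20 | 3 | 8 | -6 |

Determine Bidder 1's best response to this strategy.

bid 20

E[bid 10] = 0.375·(1) + 0.125·(2) + 0.5·(1) = 1.125
E[bid 20] = 0.375·(8) + 0.125·(-6) + 0.5·(8) = 6.25
Best response: bid 20 (6.25 is the largest).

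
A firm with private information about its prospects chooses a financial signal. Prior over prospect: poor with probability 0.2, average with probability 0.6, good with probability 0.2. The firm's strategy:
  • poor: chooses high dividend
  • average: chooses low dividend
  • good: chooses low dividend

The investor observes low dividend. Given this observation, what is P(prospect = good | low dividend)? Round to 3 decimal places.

0.250

P(low dividend) = 0.2·0 + 0.6·1 + 0.2·1 = 0.8
P(good | low dividend) = (0.2·1) / 0.8 = 0.2 / 0.8 = 0.25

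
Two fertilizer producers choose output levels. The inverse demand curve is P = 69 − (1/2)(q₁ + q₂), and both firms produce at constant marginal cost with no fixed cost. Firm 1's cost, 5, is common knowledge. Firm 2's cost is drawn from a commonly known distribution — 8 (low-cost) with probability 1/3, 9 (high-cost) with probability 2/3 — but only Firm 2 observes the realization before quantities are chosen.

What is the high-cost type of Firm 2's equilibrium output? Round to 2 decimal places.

37.44

Each type of Firm 2 best-responds to q₁; Firm 1 best-responds to the expected q₂ over Firm 2's types.
Firm 2 with cost c maximizes (69 − (1/2)(q₁+q₂) − c)·q₂, giving q₂(c) = (69 − c − (1/2)q₁).
E[c₂] = 1/3·8 + 2/3·9 = 8.66667
Firm 1's FOC against E[q₂] yields q₁ = (69 − 2·5 + E[c₂])/(3/2) = (69 − 10 + 8.66667)/(3/2) = 45.1111.
q₂(high-cost) = (69 − 9 − (1/2)·45.1111) = 37.4444.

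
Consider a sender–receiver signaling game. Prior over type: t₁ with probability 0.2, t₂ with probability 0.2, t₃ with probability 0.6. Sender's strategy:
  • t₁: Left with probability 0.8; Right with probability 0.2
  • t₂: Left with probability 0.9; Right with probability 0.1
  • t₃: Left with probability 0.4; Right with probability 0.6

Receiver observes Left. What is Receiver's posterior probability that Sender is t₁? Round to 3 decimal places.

P(Left) = 0.2·0.8 + 0.2·0.9 + 0.6·0.4 = 0.58
P(t₁ | Left) = (0.2·0.8) / 0.58 = 0.16 / 0.58 = 0.275862

0.276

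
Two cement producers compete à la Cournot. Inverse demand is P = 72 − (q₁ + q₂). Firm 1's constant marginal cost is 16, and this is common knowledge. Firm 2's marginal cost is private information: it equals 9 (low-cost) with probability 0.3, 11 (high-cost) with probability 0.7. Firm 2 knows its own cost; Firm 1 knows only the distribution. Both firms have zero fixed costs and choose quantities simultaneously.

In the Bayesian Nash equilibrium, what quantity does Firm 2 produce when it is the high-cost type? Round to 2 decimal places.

22.10

Type-c best response for Firm 2: q₂(c) = (72 − c)/2 − q₁/2.
Firm 1 maximizes expected profit; its first-order condition is 72 − 2q₁ − E[q₂] − 16 = 0.
Substituting E[q₂] and solving: E[c₂] = 10.4, so q₁ = (72 − 2·16 + 10.4)/3 = 16.8.
q₂(high-cost) = (72 − 11 − 16.8)/2 = 22.1.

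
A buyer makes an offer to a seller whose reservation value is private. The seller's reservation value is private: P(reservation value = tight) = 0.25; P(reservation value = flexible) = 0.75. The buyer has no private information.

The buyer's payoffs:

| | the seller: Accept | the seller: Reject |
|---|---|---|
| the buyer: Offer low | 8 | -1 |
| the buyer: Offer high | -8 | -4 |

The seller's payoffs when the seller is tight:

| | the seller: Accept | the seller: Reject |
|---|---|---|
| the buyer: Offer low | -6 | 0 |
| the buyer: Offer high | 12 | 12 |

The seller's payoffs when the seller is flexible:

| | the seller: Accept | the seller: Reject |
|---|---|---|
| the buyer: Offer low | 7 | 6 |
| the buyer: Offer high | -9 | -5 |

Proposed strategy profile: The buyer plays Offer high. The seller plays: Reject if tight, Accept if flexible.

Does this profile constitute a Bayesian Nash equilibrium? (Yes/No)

No

The buyer plays Offer high: E[Offer high] = 0.25·(-4) + 0.75·(-8) = -7; E[Offer low] = 5.75. Not best-responding. ✗
The seller (reservation value tight), facing Offer high: Accept gives 12, Reject gives 12. Proposed Reject is best. ✓
The seller (reservation value flexible), facing Offer high: Accept gives -9, Reject gives -5. Proposed Accept is not best — profitable deviation exists. ✗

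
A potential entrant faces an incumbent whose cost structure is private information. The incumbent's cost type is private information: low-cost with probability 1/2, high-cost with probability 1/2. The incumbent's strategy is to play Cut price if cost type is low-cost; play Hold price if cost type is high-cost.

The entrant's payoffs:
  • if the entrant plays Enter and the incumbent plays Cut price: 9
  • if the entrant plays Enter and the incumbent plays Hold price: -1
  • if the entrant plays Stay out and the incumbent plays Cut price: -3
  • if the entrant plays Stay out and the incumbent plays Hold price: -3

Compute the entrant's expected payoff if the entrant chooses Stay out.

E[Stay out] = 1/2·(-3) + 1/2·(-3) = (-3/2) + (-3/2) = -3

-3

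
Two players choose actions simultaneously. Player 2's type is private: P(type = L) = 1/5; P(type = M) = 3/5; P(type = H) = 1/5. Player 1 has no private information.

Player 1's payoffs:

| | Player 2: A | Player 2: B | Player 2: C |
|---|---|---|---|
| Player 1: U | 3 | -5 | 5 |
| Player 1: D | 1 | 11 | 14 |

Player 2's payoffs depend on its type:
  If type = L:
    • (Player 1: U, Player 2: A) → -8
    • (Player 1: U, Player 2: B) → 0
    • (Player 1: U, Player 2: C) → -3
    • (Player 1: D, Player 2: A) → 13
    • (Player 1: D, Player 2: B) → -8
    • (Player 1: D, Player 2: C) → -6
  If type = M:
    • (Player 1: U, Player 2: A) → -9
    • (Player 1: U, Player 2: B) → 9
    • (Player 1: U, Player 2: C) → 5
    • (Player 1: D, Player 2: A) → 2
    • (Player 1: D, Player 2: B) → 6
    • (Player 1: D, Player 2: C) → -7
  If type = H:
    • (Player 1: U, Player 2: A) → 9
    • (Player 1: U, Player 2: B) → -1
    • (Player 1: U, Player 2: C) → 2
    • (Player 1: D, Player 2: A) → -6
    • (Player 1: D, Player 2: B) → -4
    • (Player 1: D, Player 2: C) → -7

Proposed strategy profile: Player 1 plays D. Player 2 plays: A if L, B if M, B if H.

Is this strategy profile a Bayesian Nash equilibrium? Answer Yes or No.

Player 1 plays D: E[D] = 1/5·(1) + 3/5·(11) + 1/5·(11) = 9; E[U] = -17/5. Best-responding. ✓
Player 2 (type L), facing D: A gives 13, B gives -8, C gives -6. Proposed A is best. ✓
Player 2 (type M), facing D: A gives 2, B gives 6, C gives -7. Proposed B is best. ✓
Player 2 (type H), facing D: A gives -6, B gives -4, C gives -7. Proposed B is best. ✓

Yes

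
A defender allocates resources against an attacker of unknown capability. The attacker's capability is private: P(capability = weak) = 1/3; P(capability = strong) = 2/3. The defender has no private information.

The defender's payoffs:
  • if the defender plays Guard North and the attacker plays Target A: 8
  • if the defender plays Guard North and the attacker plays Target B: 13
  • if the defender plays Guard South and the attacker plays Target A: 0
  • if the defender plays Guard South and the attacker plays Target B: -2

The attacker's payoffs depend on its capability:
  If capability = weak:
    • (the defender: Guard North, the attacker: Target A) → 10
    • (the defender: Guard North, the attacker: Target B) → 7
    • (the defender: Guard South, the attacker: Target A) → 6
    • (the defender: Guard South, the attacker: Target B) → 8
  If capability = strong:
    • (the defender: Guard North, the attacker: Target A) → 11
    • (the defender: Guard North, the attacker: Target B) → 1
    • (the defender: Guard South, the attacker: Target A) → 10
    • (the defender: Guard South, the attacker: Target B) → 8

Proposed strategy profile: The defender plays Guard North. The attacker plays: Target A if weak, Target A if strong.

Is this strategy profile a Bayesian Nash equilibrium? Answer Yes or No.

Yes

A profile is a BNE iff every type of every player is best-responding given beliefs about the other side.
The defender plays Guard North: E[Guard North] = 1/3·(8) + 2/3·(8) = 8; E[Guard South] = 0. Best-responding. ✓
The attacker (capability weak), facing Guard North: Target A gives 10, Target B gives 7. Proposed Target A is best. ✓
The attacker (capability strong), facing Guard North: Target A gives 11, Target B gives 1. Proposed Target A is best. ✓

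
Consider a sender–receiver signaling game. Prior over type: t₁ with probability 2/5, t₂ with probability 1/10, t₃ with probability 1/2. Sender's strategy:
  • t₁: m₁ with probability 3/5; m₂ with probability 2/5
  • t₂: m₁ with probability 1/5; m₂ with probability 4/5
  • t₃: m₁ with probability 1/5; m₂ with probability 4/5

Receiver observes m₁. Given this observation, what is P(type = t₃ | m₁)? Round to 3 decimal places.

0.278

P(m₁) = (2/5)·(3/5) + (1/10)·(1/5) + (1/2)·(1/5) = 9/25
P(t₃ | m₁) = ((1/2)·(1/5)) / (9/25) = (1/10) / (9/25) = 5/18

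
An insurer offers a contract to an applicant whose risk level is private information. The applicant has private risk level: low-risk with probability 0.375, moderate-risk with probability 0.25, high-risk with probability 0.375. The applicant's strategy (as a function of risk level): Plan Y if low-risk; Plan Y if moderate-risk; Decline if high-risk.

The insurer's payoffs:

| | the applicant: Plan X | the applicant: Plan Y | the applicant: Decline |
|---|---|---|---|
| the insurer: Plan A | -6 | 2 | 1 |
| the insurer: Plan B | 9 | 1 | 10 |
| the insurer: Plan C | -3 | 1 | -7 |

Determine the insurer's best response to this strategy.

Plan B

E[Plan A] = 0.375·(2) + 0.25·(2) + 0.375·(1) = 1.625
E[Plan B] = 0.375·(1) + 0.25·(1) + 0.375·(10) = 4.375
E[Plan C] = 0.375·(1) + 0.25·(1) + 0.375·(-7) = -2
Best response: Plan B (4.375 is the largest).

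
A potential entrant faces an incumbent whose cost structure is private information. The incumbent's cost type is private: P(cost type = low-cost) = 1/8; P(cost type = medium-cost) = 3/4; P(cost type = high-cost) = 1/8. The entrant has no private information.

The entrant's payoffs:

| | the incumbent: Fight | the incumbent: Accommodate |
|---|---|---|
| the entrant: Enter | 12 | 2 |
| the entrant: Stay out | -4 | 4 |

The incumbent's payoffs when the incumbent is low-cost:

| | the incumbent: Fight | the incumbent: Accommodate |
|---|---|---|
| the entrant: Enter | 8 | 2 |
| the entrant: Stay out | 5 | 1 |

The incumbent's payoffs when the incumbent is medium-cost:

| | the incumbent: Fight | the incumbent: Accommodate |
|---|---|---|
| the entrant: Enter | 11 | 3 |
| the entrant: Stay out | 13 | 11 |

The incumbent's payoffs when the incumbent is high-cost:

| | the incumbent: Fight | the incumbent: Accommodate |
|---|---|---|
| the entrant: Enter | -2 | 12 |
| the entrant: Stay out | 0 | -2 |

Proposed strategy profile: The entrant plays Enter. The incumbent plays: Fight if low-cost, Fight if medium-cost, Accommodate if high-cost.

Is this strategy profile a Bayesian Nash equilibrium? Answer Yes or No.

Yes

The entrant plays Enter: E[Enter] = 1/8·(12) + 3/4·(12) + 1/8·(2) = 43/4; E[Stay out] = -3. Best-responding. ✓
The incumbent (cost type low-cost), facing Enter: Fight gives 8, Accommodate gives 2. Proposed Fight is best. ✓
The incumbent (cost type medium-cost), facing Enter: Fight gives 11, Accommodate gives 3. Proposed Fight is best. ✓
The incumbent (cost type high-cost), facing Enter: Fight gives -2, Accommodate gives 12. Proposed Accommodate is best. ✓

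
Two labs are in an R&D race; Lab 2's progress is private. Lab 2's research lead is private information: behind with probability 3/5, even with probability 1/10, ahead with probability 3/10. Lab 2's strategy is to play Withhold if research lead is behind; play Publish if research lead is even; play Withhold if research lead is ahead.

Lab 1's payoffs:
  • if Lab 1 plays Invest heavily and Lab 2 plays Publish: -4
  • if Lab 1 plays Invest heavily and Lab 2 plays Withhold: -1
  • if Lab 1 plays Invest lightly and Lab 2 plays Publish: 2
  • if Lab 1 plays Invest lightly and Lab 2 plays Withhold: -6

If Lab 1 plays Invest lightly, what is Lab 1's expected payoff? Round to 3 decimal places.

-5.200

Take the expectation over Lab 2's research lead, weighting each type's action by its prior probability.
E[Invest lightly] = 3/5·(-6) + 1/10·2 + 3/10·(-6) = (-18/5) + 1/5 + (-9/5) = -26/5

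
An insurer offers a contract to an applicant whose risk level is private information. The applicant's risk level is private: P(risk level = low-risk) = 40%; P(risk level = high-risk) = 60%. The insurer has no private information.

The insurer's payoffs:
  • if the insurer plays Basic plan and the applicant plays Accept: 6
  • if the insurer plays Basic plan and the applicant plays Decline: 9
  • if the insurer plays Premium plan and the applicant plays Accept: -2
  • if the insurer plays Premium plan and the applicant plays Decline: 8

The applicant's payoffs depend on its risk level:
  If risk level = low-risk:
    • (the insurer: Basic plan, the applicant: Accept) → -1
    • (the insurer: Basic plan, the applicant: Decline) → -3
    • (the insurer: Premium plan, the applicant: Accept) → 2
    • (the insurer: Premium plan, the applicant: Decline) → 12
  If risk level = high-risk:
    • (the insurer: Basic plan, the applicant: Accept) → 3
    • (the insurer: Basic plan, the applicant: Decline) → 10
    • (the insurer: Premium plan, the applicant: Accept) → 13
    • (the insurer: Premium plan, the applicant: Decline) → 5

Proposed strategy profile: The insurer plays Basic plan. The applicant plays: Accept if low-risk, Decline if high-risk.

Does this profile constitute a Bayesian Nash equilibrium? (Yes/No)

A profile is a BNE iff every type of every player is best-responding given beliefs about the other side.
The insurer plays Basic plan: E[Basic plan] = 0.4·(6) + 0.6·(9) = 7.8; E[Premium plan] = 4. Best-responding. ✓
The applicant (risk level low-risk), facing Basic plan: Accept gives -1, Decline gives -3. Proposed Accept is best. ✓
The applicant (risk level high-risk), facing Basic plan: Accept gives 3, Decline gives 10. Proposed Decline is best. ✓

Yes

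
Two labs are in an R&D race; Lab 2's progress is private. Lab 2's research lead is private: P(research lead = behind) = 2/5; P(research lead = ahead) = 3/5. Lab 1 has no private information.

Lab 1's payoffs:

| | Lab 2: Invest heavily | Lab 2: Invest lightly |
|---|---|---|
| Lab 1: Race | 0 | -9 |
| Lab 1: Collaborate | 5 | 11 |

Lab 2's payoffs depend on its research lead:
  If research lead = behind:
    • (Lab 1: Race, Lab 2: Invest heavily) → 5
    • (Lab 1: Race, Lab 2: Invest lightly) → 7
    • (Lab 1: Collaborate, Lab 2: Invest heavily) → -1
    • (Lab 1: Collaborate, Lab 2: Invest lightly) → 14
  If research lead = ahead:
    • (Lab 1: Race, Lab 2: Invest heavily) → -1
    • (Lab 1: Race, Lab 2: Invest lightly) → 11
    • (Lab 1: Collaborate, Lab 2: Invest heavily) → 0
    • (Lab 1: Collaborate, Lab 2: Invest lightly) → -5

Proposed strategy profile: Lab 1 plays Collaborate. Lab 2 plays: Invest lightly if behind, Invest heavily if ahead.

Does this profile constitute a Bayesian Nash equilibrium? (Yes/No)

Yes

A profile is a BNE iff every type of every player is best-responding given beliefs about the other side.
Lab 1 plays Collaborate: E[Collaborate] = 2/5·(11) + 3/5·(5) = 37/5; E[Race] = -18/5. Best-responding. ✓
Lab 2 (research lead behind), facing Collaborate: Invest heavily gives -1, Invest lightly gives 14. Proposed Invest lightly is best. ✓
Lab 2 (research lead ahead), facing Collaborate: Invest heavily gives 0, Invest lightly gives -5. Proposed Invest heavily is best. ✓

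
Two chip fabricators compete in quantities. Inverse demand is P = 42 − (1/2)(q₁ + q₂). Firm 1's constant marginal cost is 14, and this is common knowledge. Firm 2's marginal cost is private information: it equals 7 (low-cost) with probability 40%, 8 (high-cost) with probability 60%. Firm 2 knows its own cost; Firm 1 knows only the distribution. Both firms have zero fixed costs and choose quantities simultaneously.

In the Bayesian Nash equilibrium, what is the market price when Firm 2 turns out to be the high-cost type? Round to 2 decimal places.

21.40

Type-c best response for Firm 2: q₂(c) = (42 − c) − q₁/2.
Firm 1 maximizes expected profit; its first-order condition is 42 − q₁ − (1/2)E[q₂] − 14 = 0.
Substituting E[q₂] and solving: E[c₂] = 7.6, so q₁ = (42 − 2·14 + 7.6)/(3/2) = 14.4.
q₂(high-cost) = 26.8, so P = 42 − (1/2)·(14.4 + 26.8) = 21.4.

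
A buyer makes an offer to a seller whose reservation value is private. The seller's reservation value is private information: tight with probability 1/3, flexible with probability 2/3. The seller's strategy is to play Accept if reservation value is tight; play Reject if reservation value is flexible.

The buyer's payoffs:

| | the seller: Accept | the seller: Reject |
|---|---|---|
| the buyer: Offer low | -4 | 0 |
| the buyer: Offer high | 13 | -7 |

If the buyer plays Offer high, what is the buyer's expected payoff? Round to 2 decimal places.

E[Offer high] = 1/3·13 + 2/3·(-7) = 13/3 + (-14/3) = -1/3

-0.33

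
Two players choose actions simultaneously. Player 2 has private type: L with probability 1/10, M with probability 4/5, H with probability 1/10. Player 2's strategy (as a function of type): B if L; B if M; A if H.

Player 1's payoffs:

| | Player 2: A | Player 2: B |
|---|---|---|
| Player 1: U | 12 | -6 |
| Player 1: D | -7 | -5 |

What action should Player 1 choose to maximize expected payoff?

E[U] = 1/10·(-6) + 4/5·(-6) + 1/10·(12) = -21/5
E[D] = 1/10·(-5) + 4/5·(-5) + 1/10·(-7) = -26/5
Best response: U (-21/5 is the largest).

U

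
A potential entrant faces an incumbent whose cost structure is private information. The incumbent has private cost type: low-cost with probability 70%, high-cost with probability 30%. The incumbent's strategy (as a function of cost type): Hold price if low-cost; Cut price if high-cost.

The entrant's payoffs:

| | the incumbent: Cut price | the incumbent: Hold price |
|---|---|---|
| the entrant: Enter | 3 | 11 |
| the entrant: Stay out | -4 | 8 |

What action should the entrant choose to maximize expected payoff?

E[Enter] = 0.7·(11) + 0.3·(3) = 8.6
E[Stay out] = 0.7·(8) + 0.3·(-4) = 4.4
Best response: Enter (8.6 is the largest).

Enter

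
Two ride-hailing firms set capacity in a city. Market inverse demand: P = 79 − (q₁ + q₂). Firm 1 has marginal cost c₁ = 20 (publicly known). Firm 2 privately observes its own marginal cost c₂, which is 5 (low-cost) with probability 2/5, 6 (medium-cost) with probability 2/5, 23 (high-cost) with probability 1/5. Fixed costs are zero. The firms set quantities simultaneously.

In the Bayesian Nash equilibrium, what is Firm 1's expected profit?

256

Type-c best response for Firm 2: q₂(c) = (79 − c)/2 − q₁/2.
Firm 1 maximizes expected profit; its first-order condition is 79 − 2q₁ − E[q₂] − 20 = 0.
Substituting E[q₂] and solving: E[c₂] = 9, so q₁ = (79 − 2·20 + 9)/3 = 16.
E[P] = 79 − (q₁ + E[q₂]) = 36; Firm 1's expected profit = (E[P] − 20)·q₁ = (36 − 20)·16 = 256.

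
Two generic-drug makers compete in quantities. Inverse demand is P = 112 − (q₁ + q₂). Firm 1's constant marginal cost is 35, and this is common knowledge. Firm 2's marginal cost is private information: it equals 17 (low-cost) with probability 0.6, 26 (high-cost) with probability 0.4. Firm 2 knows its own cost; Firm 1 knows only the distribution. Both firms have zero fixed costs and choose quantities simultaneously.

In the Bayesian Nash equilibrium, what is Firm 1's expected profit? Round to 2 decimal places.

435.42

Firm 2 with cost c maximizes (112 − (q₁+q₂) − c)·q₂, giving q₂(c) = (112 − c − q₁)/2.
E[c₂] = 0.6·17 + 0.4·26 = 20.6
Firm 1's FOC against E[q₂] yields q₁ = (112 − 2·35 + E[c₂])/3 = (112 − 70 + 20.6)/3 = 20.8667.
E[P] = 112 − (q₁ + E[q₂]) = 55.8667; Firm 1's expected profit = (E[P] − 35)·q₁ = (55.8667 − 35)·20.8667 = 435.418.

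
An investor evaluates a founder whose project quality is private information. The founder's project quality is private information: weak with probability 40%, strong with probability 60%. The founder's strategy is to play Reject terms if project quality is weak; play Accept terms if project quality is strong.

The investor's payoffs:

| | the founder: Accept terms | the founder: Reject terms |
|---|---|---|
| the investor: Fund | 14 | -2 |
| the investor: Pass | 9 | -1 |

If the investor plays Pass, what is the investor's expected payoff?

Take the expectation over the founder's project quality, weighting each type's action by its prior probability.
E[Pass] = 0.4·(-1) + 0.6·9 = (-0.4) + 5.4 = 5

5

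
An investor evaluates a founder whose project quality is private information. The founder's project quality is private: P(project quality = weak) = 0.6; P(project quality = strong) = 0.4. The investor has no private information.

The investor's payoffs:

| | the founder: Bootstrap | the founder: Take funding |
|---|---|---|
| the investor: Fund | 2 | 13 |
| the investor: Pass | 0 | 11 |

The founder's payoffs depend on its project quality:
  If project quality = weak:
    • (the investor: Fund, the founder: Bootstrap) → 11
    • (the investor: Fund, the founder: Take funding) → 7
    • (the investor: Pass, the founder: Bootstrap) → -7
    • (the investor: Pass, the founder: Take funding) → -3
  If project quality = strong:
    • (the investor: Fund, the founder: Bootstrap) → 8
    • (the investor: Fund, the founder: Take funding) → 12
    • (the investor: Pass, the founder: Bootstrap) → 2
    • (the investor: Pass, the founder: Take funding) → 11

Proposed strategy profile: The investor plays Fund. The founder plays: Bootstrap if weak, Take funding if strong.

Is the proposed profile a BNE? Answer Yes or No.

A profile is a BNE iff every type of every player is best-responding given beliefs about the other side.
The investor plays Fund: E[Fund] = 0.6·(2) + 0.4·(13) = 6.4; E[Pass] = 4.4. Best-responding. ✓
The founder (project quality weak), facing Fund: Bootstrap gives 11, Take funding gives 7. Proposed Bootstrap is best. ✓
The founder (project quality strong), facing Fund: Bootstrap gives 8, Take funding gives 12. Proposed Take funding is best. ✓

Yes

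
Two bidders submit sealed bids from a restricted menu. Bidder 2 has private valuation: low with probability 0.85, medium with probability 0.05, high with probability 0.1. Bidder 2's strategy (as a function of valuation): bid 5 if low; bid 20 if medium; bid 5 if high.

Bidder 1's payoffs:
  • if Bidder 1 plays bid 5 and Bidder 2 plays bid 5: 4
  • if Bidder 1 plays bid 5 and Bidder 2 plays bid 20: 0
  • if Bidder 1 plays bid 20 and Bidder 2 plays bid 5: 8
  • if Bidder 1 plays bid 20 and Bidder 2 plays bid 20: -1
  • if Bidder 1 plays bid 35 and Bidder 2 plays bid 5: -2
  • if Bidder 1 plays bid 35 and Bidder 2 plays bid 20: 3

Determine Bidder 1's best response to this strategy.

Compute Bidder 1's expected payoff for each action, taking the expectation over Bidder 2's type.
E[bid 5] = 0.85·(4) + 0.05·(0) + 0.1·(4) = 3.8
E[bid 20] = 0.85·(8) + 0.05·(-1) + 0.1·(8) = 7.55
E[bid 35] = 0.85·(-2) + 0.05·(3) + 0.1·(-2) = -1.75
Best response: bid 20 (7.55 is the largest).

bid 20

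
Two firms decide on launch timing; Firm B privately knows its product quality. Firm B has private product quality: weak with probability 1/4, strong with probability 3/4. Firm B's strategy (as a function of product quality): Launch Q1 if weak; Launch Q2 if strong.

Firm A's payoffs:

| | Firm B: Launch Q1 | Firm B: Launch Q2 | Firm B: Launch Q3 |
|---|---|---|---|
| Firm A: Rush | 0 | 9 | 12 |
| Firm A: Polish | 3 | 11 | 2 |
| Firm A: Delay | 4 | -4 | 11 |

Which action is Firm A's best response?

Polish

E[Rush] = 1/4·(0) + 3/4·(9) = 27/4
E[Polish] = 1/4·(3) + 3/4·(11) = 9
E[Delay] = 1/4·(4) + 3/4·(-4) = -2
Best response: Polish (9 is the largest).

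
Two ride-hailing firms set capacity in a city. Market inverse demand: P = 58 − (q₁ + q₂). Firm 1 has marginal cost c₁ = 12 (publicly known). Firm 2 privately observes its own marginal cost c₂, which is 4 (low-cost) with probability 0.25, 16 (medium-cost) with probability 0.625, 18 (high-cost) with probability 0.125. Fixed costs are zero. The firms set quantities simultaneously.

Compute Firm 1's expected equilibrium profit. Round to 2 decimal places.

248.06

Firm 2 with cost c maximizes (58 − (q₁+q₂) − c)·q₂, giving q₂(c) = (58 − c − q₁)/2.
E[c₂] = 0.25·4 + 0.625·16 + 0.125·18 = 13.25
Firm 1's FOC against E[q₂] yields q₁ = (58 − 2·12 + E[c₂])/3 = (58 − 24 + 13.25)/3 = 15.75.
E[P] = 58 − (q₁ + E[q₂]) = 27.75; Firm 1's expected profit = (E[P] − 12)·q₁ = (27.75 − 12)·15.75 = 248.062.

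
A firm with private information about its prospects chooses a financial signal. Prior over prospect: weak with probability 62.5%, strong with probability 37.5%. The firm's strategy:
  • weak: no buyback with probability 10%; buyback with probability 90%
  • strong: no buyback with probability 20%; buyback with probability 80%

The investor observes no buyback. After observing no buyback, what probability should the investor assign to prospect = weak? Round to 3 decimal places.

Apply Bayes' rule using the sender's strategy as the likelihood.
P(no buyback) = 0.625·0.1 + 0.375·0.2 = 0.1375
P(weak | no buyback) = (0.625·0.1) / 0.1375 = 0.0625 / 0.1375 = 0.454545

0.455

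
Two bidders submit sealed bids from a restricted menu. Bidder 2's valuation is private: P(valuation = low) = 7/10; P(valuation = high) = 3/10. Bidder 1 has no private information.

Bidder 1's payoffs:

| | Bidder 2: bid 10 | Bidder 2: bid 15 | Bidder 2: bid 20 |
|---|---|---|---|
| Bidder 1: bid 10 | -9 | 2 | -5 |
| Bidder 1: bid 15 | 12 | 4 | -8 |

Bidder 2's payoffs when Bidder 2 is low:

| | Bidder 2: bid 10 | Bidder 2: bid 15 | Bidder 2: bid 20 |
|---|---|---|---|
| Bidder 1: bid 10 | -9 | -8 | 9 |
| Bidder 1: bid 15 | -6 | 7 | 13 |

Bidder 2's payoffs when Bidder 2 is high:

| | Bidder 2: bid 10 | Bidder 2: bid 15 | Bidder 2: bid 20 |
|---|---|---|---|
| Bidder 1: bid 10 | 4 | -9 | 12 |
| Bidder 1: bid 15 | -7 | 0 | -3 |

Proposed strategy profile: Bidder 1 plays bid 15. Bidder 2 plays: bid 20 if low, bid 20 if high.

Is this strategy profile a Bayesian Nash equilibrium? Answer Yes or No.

Bidder 1 plays bid 15: E[bid 15] = 7/10·(-8) + 3/10·(-8) = -8; E[bid 10] = -5. Not best-responding. ✗
Bidder 2 (valuation low), facing bid 15: bid 10 gives -6, bid 15 gives 7, bid 20 gives 13. Proposed bid 20 is best. ✓
Bidder 2 (valuation high), facing bid 15: bid 10 gives -7, bid 15 gives 0, bid 20 gives -3. Proposed bid 20 is not best — profitable deviation exists. ✗

No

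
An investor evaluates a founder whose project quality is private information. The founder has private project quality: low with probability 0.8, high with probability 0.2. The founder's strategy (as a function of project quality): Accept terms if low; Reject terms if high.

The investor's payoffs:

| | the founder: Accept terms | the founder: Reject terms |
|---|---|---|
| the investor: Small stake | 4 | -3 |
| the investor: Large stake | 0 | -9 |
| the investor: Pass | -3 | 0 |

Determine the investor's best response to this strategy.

Compute the investor's expected payoff for each action, taking the expectation over the founder's type.
E[Small stake] = 0.8·(4) + 0.2·(-3) = 2.6
E[Large stake] = 0.8·(0) + 0.2·(-9) = -1.8
E[Pass] = 0.8·(-3) + 0.2·(0) = -2.4
Best response: Small stake (2.6 is the largest).

Small stake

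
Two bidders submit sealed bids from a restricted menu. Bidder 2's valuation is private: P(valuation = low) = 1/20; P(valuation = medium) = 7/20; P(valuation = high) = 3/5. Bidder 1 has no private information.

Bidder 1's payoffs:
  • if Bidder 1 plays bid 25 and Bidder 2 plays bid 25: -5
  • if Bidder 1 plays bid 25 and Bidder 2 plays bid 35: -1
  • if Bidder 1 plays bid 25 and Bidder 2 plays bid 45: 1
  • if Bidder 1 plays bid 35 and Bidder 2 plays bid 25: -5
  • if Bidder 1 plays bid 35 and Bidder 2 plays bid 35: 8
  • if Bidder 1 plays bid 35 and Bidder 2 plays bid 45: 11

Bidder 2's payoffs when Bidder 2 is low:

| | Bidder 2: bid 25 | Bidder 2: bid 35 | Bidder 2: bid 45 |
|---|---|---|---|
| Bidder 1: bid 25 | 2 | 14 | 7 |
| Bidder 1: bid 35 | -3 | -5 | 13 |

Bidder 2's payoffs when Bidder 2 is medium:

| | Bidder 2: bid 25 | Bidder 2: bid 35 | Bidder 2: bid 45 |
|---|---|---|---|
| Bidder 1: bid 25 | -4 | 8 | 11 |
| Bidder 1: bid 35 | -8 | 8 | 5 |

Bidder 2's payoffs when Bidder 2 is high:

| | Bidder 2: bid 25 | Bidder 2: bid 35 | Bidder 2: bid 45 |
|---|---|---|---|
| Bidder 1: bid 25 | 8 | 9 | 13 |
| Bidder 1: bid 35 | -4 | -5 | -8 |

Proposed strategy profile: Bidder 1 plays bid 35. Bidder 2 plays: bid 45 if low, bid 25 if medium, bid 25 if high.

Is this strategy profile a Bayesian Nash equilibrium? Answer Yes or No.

No

Bidder 1 plays bid 35: E[bid 35] = 1/20·(11) + 7/20·(-5) + 3/5·(-5) = -21/5; E[bid 25] = -47/10. Best-responding. ✓
Bidder 2 (valuation low), facing bid 35: bid 25 gives -3, bid 35 gives -5, bid 45 gives 13. Proposed bid 45 is best. ✓
Bidder 2 (valuation medium), facing bid 35: bid 25 gives -8, bid 35 gives 8, bid 45 gives 5. Proposed bid 25 is not best — profitable deviation exists. ✗
Bidder 2 (valuation high), facing bid 35: bid 25 gives -4, bid 35 gives -5, bid 45 gives -8. Proposed bid 25 is best. ✓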